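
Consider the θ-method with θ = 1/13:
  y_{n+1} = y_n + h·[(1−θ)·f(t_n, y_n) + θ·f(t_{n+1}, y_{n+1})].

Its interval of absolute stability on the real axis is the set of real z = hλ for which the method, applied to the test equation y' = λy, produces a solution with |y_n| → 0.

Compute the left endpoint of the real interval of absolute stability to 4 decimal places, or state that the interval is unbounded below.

z* = -2.3636.

Set f=λy, z=hλ:
  y_{n+1} = y_n + z·[12/13·y_n + 1/13·y_{n+1}] ⇒ (1 − 1/13z)y_{n+1} = (1 + 12/13z)y_n
  ⇒ R(z) = (1 + 12/13z)/(1 − 1/13z).

Need |R(x)|<1, x<0.
x=-0.68: |R|=0.3538
R=−1: 1+12/13x = −1+1/13x ⇒ -11/13x=2 ⇒ x=2/(-11/13)=-2.3636
Confirm numerically:
  x=-2.065: |R|=0.78194 <1
  x=-1.634: |R|=0.45155 <1
  x=-1.625: |R|=0.44444 <1
  x=-1.081: |R|=0.00199 <1
  x=-2.895: |R|=1.36773 >1
  x=-2.837: |R|=1.32879 >1
  x=-2.491: |R|=1.09044 >1
Interval (-2.3636, 0).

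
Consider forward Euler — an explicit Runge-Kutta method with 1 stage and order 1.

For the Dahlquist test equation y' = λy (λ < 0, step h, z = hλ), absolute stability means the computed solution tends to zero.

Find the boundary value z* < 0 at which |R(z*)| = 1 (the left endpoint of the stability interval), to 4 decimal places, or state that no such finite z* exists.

left endpoint -2.0000.

On y'=λy, z=hλ:
  order 1, 1-stage ⇒ R(z)=1+z
  (e.g. R(-1.59)=-0.59000, |R|=0.59000)

Find x<0 with |R(x)|<1.
x=-1.59: |R|=0.5900
|R(-2.21)|=1.2100 |R(-1.29)|=0.2900 |R(-0.59)|=0.4100
Bisect:
  x_lo=-2.3214 |R|=1.3214  x_hi=-0.2376 |R|=0.7624
  mid=-1.27954 |R|=0.27954 →hi
  mid=-1.80049 |R|=0.80049 →hi
  mid=-2.06097 |R|=1.06097 →lo
  mid=-1.93073 |R|=0.93073 →hi
  mid=-1.99585 |R|=0.99585 →hi
  mid=-2.02841 |R|=1.02841 →lo
  mid=-2.01213 |R|=1.01213 →lo
  mid=-2.00399 |R|=1.00399 →lo
  mid=-1.99992 |R|=0.99992 →hi
  ...
  [-2.00004,-1.99992] ⇒ x*=-2.0000
Stable set (-2.0000, 0).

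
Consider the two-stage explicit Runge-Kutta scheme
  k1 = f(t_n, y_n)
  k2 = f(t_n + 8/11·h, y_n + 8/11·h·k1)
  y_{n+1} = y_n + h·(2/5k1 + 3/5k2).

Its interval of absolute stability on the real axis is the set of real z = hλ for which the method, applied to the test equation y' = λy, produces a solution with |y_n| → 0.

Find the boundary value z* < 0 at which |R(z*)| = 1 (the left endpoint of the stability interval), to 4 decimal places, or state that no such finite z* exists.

On y'=λy, z=hλ:
  k1=λy_n ⇒ h·k1=z·y_n;  k2=λ(1+8/11z)y_n ⇒ h·k2=z(1+8/11z)y_n
  y_{n+1}/y_n = 1 + 2/5z + 3/5z(1+8/11z) = 1 + z + 24/55z²
  ⇒ R(z) = 1 + z + 24/55z².

Boundary: |R(x)|=1, x<0.
x=-1.21: |R|=0.4289
R=1: x+24/55x²=0 ⇒ x=−55/24=-2.2917; min R=1−1/(4·24/55)=0.4271>−1
Confirm numerically:
  x=-2.235: |R|=0.94473 <1
  x=-1.529: |R|=0.49115 <1
  x=-1.283: |R|=0.43529 <1
  x=-1.130: |R|=0.42719 <1
  x=-2.729: |R|=1.52079 >1
  x=-2.512: |R|=1.24152 >1
Stable set (-2.2917, 0).

z* = -2.2917.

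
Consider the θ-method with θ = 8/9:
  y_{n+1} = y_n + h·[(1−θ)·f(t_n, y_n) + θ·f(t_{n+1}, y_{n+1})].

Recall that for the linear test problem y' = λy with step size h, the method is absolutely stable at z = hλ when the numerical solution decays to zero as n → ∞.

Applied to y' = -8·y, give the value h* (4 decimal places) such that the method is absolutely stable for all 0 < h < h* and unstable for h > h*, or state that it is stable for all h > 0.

With y'=λy (z=hλ):
  y_{n+1} = y_n + z·[1/9·y_n + 8/9·y_{n+1}] ⇒ (1 − 8/9z)y_{n+1} = (1 + 1/9z)y_n
  R(z) = (1 + 1/9z)/(1 − 8/9z).

Boundary: |R(x)|=1, x<0.
x=-1.27: |R|=0.4034
x=-2: |R|=0.2800
x=-10: |R|=0.0112
x=-100: |R|=0.1125
θ=8/9≥1/2 ⇒ |1+1/9x|<|1−8/9x| ∀x<0 ⇒ stable on all of ℝ⁻.

unbounded; (−∞, 0). Any h>0 works for λ=-8.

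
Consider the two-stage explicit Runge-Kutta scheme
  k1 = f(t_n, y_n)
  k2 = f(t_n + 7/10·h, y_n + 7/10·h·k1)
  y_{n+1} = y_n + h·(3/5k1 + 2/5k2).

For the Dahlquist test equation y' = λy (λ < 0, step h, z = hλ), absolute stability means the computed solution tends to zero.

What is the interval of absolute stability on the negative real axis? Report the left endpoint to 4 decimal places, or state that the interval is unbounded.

On y'=λy, z=hλ:
  k1=λy_n ⇒ h·k1=z·y_n;  k2=λ(1+7/10z)y_n ⇒ h·k2=z(1+7/10z)y_n
  y_{n+1}/y_n = 1 + 3/5z + 2/5z(1+7/10z) = 1 + z + 7/25z²
  ⇒ R(z) = 1 + z + 7/25z².

Solve |R(x)|<1 on ℝ⁻.
x=-1.21: |R|=0.1999
R=1: x+7/25x²=0 ⇒ x=−25/7=-3.5714; min R=1−1/(4·7/25)=0.1071>−1
Confirm numerically:
  x=-3.452: |R|=0.88457 <1
  x=-2.778: |R|=0.38284 <1
  x=-2.272: |R|=0.17336 <1
  x=-1.589: |R|=0.11798 <1
  x=-4.019: |R|=1.50366 >1
  x=-3.846: |R|=1.29568 >1
  x=-3.628: |R|=1.05747 >1
So |R|<1 on (-3.5714, 0).

(-3.5714, 0).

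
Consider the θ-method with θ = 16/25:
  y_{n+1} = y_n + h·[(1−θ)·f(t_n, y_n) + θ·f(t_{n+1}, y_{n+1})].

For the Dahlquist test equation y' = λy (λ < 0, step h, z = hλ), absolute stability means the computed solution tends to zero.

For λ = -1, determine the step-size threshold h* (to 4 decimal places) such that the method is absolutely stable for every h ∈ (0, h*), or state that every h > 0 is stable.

With y'=λy (z=hλ):
  y_{n+1} = y_n + z·[9/25·y_n + 16/25·y_{n+1}] ⇒ (1 − 16/25z)y_{n+1} = (1 + 9/25z)y_n
  Hence R(z) = (1 + 9/25z)/(1 − 16/25z).

Solve |R(x)|<1 on ℝ⁻.
x=-0.53: |R|=0.6042
x=-2: |R|=0.1228
x=-10: |R|=0.3514
x=-100: |R|=0.5385
θ=16/25≥1/2 ⇒ |1+9/25x|<|1−16/25x| ∀x<0 ⇒ unbounded interval.

interval (−∞, 0). Any h>0 works for λ=-1.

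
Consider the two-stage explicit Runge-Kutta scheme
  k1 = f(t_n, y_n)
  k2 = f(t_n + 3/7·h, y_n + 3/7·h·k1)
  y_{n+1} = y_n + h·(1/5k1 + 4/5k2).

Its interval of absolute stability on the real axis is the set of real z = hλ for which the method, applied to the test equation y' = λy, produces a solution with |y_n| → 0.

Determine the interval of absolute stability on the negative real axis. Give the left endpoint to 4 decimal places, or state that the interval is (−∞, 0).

z∈(-2.9167,0).

Test eqn y'=λy, z=hλ:
  k1=λy_n ⇒ h·k1=z·y_n;  k2=λ(1+3/7z)y_n ⇒ h·k2=z(1+3/7z)y_n
  y_{n+1}/y_n = 1 + 1/5z + 4/5z(1+3/7z) = 1 + z + 12/35z²
  R(z) = 1 + z + 12/35z².

Solve |R(x)|<1 on ℝ⁻.
x=-1.12: |R|=0.3101
R=1: x+12/35x²=0 ⇒ x=−35/12=-2.9167; min R=1−1/(4·12/35)=0.2708>−1
Confirm numerically:
  x=-2.213: |R|=0.46610 <1
  x=-2.059: |R|=0.39454 <1
  x=-1.771: |R|=0.30435 <1
  x=-3.334: |R|=1.47705 >1
  x=-2.951: |R|=1.03474 >1
So |R|<1 on (-2.9167, 0).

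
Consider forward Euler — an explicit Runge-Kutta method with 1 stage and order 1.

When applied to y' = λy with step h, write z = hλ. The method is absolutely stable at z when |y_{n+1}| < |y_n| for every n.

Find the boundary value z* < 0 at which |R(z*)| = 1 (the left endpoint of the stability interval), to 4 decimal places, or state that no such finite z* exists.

With y'=λy (z=hλ):
  order 1, 1-stage ⇒ R(z)=1+z
  (e.g. R(-0.85)=0.15000, |R|=0.15000)

Find x<0 with |R(x)|<1.
x=-0.85: |R|=0.1500
|R(-1.52)|=0.5200 |R(-0.57)|=0.4300 |R(-0.53)|=0.4700
Bisect:
  x_lo=-2.5481 |R|=1.5481  x_hi=-0.2241 |R|=0.7759
  mid=-1.38611 |R|=0.38611 →hi
  mid=-1.96709 |R|=0.96709 →hi
  mid=-2.25759 |R|=1.25759 →lo
  mid=-2.11234 |R|=1.11234 →lo
  mid=-2.03972 |R|=1.03972 →lo
  mid=-2.00341 |R|=1.00341 →lo
  mid=-1.98525 |R|=0.98525 →hi
  mid=-1.99433 |R|=0.99433 →hi
  mid=-1.99887 |R|=0.99887 →hi
  mid=-2.00114 |R|=1.00114 →lo
  ...
  [-2.00000,-1.99986] ⇒ x*=-2.0000
So |R|<1 on (-2.0000, 0).

z* = -2.0000.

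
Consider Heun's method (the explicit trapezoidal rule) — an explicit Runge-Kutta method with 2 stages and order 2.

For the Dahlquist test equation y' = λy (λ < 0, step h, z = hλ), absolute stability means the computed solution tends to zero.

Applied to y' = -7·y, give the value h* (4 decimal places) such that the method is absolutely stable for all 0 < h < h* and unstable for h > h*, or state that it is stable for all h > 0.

(-2.0000,0); λ=-7 ⇒ h* = 0.2857.

Test eqn y'=λy, z=hλ:
  order 2, 2-stage ⇒ R(z)=1+z+z^2/2
  (e.g. R(-0.96)=0.50080, |R|=0.50080)

Solve |R(x)|<1 on ℝ⁻.
x=-0.96: |R|=0.5008
|R(-2.37)|=1.4385 |R(-1.93)|=0.9325 |R(-1.35)|=0.5613
Bisect:
  x_lo=-2.7596 |R|=2.0481  x_hi=-0.0602 |R|=0.9416
  mid=-1.40987 |R|=0.58400 →hi
  mid=-2.08472 |R|=1.08831 →lo
  mid=-1.74730 |R|=0.77923 →hi
  mid=-1.91601 |R|=0.91954 →hi
  mid=-2.00037 |R|=1.00037 →lo
  mid=-1.95819 |R|=0.95906 →hi
  mid=-1.97928 |R|=0.97949 →hi
  mid=-1.98982 |R|=0.98987 →hi
  ...
  [-2.00004,-1.99987] ⇒ x*=-2.0000
Interval (-2.0000, 0).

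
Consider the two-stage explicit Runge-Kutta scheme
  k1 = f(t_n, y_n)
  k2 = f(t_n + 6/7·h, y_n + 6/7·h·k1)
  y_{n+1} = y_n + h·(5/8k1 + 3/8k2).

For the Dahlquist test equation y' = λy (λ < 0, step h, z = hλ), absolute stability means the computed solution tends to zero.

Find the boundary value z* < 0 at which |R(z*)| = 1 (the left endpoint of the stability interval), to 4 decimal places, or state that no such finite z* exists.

Set f=λy, z=hλ:
  k1=λy_n ⇒ h·k1=z·y_n;  k2=λ(1+6/7z)y_n ⇒ h·k2=z(1+6/7z)y_n
  y_{n+1}/y_n = 1 + 5/8z + 3/8z(1+6/7z) = 1 + z + 9/28z²
  R(z) = 1 + z + 9/28z².

Boundary: |R(x)|=1, x<0.
x=-1.4: |R|=0.2300
R=1: x+9/28x²=0 ⇒ x=−28/9=-3.1111; min R=1−1/(4·9/28)=0.2222>−1
Confirm numerically:
  x=-2.813: |R|=0.73045 <1
  x=-1.887: |R|=0.25753 <1
  x=-1.640: |R|=0.22451 <1
  x=-3.594: |R|=1.55784 >1
  x=-3.449: |R|=1.37459 >1
Stable set (-3.1111, 0).

left endpoint -3.1111.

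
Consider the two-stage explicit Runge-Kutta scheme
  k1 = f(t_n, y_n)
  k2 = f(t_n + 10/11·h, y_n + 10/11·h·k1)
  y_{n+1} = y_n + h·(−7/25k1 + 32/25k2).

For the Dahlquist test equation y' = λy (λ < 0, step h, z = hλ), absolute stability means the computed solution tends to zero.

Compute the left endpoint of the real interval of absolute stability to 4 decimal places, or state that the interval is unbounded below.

left endpoint -0.8594.

Set f=λy, z=hλ:
  k1=λy_n ⇒ h·k1=z·y_n;  k2=λ(1+10/11z)y_n ⇒ h·k2=z(1+10/11z)y_n
  y_{n+1}/y_n = 1 − 7/25z + 32/25z(1+10/11z) = 1 + z + 64/55z²
  R(z) = 1 + z + 64/55z².

Solve |R(x)|<1 on ℝ⁻.
x=-1.16: |R|=1.4058
R=1: x+64/55x²=0 ⇒ x=−55/64=-0.8594; min R=1−1/(4·64/55)=0.7852>−1
Confirm numerically:
  x=-0.673: |R|=0.85404 <1
  x=-0.564: |R|=0.80615 <1
  x=-0.552: |R|=0.80256 <1
  x=-0.533: |R|=0.79758 <1
  x=-1.419: |R|=1.92405 >1
  x=-0.979: |R|=1.13628 >1
  x=-0.948: |R|=1.09776 >1
Interval (-0.8594, 0).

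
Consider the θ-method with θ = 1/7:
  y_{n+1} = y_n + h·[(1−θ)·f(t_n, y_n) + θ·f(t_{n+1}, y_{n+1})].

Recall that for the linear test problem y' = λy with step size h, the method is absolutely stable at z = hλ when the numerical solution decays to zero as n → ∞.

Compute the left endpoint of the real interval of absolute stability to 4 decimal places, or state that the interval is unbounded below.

left endpoint -2.8000.

Set f=λy, z=hλ:
  y_{n+1} = y_n + z·[6/7·y_n + 1/7·y_{n+1}] ⇒ (1 − 1/7z)y_{n+1} = (1 + 6/7z)y_n
  Hence R(z) = (1 + 6/7z)/(1 − 1/7z).

Solve |R(x)|<1 on ℝ⁻.
x=-0.59: |R|=0.4559
R=−1: 1+6/7x = −1+1/7x ⇒ -5/7x=2 ⇒ x=2/(-5/7)=-2.8000
Confirm numerically:
  x=-1.659: |R|=0.34115 <1
  x=-1.516: |R|=0.24612 <1
  x=-1.334: |R|=0.12047 <1
  x=-3.330: |R|=1.25653 >1
  x=-3.295: |R|=1.24041 >1
So |R|<1 on (-2.8000, 0).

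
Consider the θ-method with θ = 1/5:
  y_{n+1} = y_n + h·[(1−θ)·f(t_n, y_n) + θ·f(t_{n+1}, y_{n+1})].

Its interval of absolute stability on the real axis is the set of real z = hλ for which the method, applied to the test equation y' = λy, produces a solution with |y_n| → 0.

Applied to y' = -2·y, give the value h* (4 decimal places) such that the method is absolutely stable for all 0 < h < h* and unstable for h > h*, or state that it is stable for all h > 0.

(-3.3333,0); λ=-2 ⇒ h* = (10/3)/2 = 1.6667.

Test eqn y'=λy, z=hλ:
  y_{n+1} = y_n + z·[4/5·y_n + 1/5·y_{n+1}] ⇒ (1 − 1/5z)y_{n+1} = (1 + 4/5z)y_n
  so R(z) = (1 + 4/5z)/(1 − 1/5z).

Need |R(x)|<1, x<0.
x=-1.76: |R|=0.3018
R=−1: 1+4/5x = −1+1/5x ⇒ -3/5x=2 ⇒ x=2/(-3/5)=-3.3333
Confirm numerically:
  x=-3.281: |R|=0.98104 <1
  x=-2.948: |R|=0.85455 <1
  x=-1.575: |R|=0.19772 <1
  x=-3.879: |R|=1.18437 >1
  x=-3.608: |R|=1.09572 >1
  x=-3.522: |R|=1.06642 >1
Interval (-3.3333, 0).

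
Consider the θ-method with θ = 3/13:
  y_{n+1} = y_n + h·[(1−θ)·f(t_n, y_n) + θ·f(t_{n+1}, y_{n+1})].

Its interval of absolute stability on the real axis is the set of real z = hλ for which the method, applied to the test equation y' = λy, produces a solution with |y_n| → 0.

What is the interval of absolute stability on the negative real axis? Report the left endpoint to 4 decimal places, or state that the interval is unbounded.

On y'=λy, z=hλ:
  y_{n+1} = y_n + z·[10/13·y_n + 3/13·y_{n+1}] ⇒ (1 − 3/13z)y_{n+1} = (1 + 10/13z)y_n
  Hence R(z) = (1 + 10/13z)/(1 − 3/13z).

Need |R(x)|<1, x<0.
x=-0.63: |R|=0.4500
R=−1: 1+10/13x = −1+3/13x ⇒ -7/13x=2 ⇒ x=2/(-7/13)=-3.7143
Confirm numerically:
  x=-2.715: |R|=0.66919 <1
  x=-2.292: |R|=0.49909 <1
  x=-1.953: |R|=0.34625 <1
  x=-4.308: |R|=1.16031 >1
  x=-3.900: |R|=1.05263 >1
  x=-3.846: |R|=1.03757 >1
So |R|<1 on (-3.7143, 0).

(-3.7143, 0).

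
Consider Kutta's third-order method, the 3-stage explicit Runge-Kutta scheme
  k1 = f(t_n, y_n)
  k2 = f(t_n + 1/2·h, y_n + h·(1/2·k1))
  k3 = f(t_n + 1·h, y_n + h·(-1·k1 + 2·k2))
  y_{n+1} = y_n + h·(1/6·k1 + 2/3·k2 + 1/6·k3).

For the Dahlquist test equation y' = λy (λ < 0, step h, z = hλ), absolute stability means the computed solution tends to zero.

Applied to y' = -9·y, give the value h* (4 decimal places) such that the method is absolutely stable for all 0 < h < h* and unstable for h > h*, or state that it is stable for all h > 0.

(-2.5127,0); λ=-9 ⇒ h* = 0.2792.

On y'=λy, z=hλ:
  order 3, 3-stage ⇒ R(z)=1+z+z^2/2+z^3/6
  (e.g. R(-1.34)=0.15678, |R|=0.15678)

Find x<0 with |R(x)|<1.
x=-1.34: |R|=0.1568
|R(-2.63)|=1.2035 |R(-2.34)|=0.7377 |R(-2.18)|=0.5305
Bisect:
  x_lo=-3.0276 |R|=2.0699  x_hi=-0.0613 |R|=0.9406
  mid=-1.54446 |R|=0.03421 →hi
  mid=-2.28605 |R|=0.66420 →hi
  mid=-2.65685 |R|=1.25314 →lo
  mid=-2.47145 |R|=0.93338 →hi
  mid=-2.56415 |R|=1.08654 →lo
  mid=-2.51780 |R|=1.00833 →lo
  mid=-2.49463 |R|=0.97046 →hi
  ...
  [-2.51291,-2.51273] ⇒ x*=-2.5127
So |R|<1 on (-2.5127, 0).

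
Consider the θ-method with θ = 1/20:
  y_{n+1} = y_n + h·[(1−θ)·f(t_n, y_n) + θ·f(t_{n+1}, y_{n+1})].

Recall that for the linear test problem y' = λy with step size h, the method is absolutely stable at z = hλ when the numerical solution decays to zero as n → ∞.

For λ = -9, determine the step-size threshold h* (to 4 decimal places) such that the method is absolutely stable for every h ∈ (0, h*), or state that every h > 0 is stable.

(-2.2222,0); λ=-9 ⇒ h* = (20/9)/9 = 0.2469.

On y'=λy, z=hλ:
  y_{n+1} = y_n + z·[19/20·y_n + 1/20·y_{n+1}] ⇒ (1 − 1/20z)y_{n+1} = (1 + 19/20z)y_n
  Hence R(z) = (1 + 19/20z)/(1 − 1/20z).

Find x<0 with |R(x)|<1.
x=-1.21: |R|=0.1410
R=−1: 1+19/20x = −1+1/20x ⇒ -9/10x=2 ⇒ x=2/(-9/10)=-2.2222
Confirm numerically:
  x=-1.443: |R|=0.34589 <1
  x=-1.406: |R|=0.31365 <1
  x=-1.275: |R|=0.19859 <1
  x=-2.472: |R|=1.20007 >1
  x=-2.360: |R|=1.11091 >1
  x=-2.249: |R|=1.02166 >1
Interval (-2.2222, 0).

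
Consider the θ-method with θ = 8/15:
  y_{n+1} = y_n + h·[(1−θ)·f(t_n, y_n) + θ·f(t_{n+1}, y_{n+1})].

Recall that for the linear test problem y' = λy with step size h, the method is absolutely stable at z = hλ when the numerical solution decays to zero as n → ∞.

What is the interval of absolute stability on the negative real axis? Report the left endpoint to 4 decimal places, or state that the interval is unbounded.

With y'=λy (z=hλ):
  y_{n+1} = y_n + z·[7/15·y_n + 8/15·y_{n+1}] ⇒ (1 − 8/15z)y_{n+1} = (1 + 7/15z)y_n
  ⇒ R(z) = (1 + 7/15z)/(1 − 8/15z).

Boundary: |R(x)|=1, x<0.
x=-0.6: |R|=0.5455
x=-2: |R|=0.0323
x=-10: |R|=0.5789
x=-100: |R|=0.8405
θ=8/15≥1/2 ⇒ |1+7/15x|<|1−8/15x| ∀x<0 ⇒ stable on all of ℝ⁻.

interval (−∞, 0).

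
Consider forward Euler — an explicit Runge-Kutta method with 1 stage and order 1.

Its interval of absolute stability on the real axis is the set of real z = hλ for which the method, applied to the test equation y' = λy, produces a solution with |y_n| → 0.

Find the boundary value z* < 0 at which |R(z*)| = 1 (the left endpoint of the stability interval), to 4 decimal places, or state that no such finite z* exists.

With y'=λy (z=hλ):
  order 1, 1-stage ⇒ R(z)=1+z
  (e.g. R(-0.35)=0.65000, |R|=0.65000)

Boundary: |R(x)|=1, x<0.
x=-0.35: |R|=0.6500
|R(-2.31)|=1.3100 |R(-1.81)|=0.8100 |R(-0.66)|=0.3400
Bisect:
  x_lo=-2.7079 |R|=1.7079  x_hi=-0.0894 |R|=0.9106
  mid=-1.39865 |R|=0.39865 →hi
  mid=-2.05328 |R|=1.05328 →lo
  mid=-1.72596 |R|=0.72596 →hi
  mid=-1.88962 |R|=0.88962 →hi
  mid=-1.97145 |R|=0.97145 →hi
  mid=-2.01236 |R|=1.01236 →lo
  mid=-1.99191 |R|=0.99191 →hi
  mid=-2.00214 |R|=1.00214 →lo
  mid=-1.99702 |R|=0.99702 →hi
  ...
  [-2.00006,-1.99990] ⇒ x*=-2.0000
Interval (-2.0000, 0).

left endpoint -2.0000.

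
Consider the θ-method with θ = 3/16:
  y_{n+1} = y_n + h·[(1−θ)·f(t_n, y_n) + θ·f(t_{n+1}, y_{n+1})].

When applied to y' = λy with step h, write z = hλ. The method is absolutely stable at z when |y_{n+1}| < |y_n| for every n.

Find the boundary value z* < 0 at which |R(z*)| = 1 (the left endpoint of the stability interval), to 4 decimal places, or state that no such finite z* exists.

left endpoint -3.2000.

Set f=λy, z=hλ:
  y_{n+1} = y_n + z·[13/16·y_n + 3/16·y_{n+1}] ⇒ (1 − 3/16z)y_{n+1} = (1 + 13/16z)y_n
  Hence R(z) = (1 + 13/16z)/(1 − 3/16z).

Boundary: |R(x)|=1, x<0.
x=-1.49: |R|=0.1646
R=−1: 1+13/16x = −1+3/16x ⇒ -5/8x=2 ⇒ x=2/(-5/8)=-3.2000
Confirm numerically:
  x=-3.037: |R|=0.93509 <1
  x=-2.018: |R|=0.46404 <1
  x=-1.420: |R|=0.12142 <1
  x=-1.335: |R|=0.06773 <1
  x=-3.600: |R|=1.14925 >1
  x=-3.338: |R|=1.05305 >1
So |R|<1 on (-3.2000, 0).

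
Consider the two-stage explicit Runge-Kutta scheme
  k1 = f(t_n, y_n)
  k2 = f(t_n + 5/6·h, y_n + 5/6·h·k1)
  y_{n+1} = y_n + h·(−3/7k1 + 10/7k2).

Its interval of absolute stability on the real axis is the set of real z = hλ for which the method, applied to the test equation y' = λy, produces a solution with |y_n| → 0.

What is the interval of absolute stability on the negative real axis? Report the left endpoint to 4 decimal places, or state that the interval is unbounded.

Set f=λy, z=hλ:
  k1=λy_n ⇒ h·k1=z·y_n;  k2=λ(1+5/6z)y_n ⇒ h·k2=z(1+5/6z)y_n
  y_{n+1}/y_n = 1 − 3/7z + 10/7z(1+5/6z) = 1 + z + 25/21z²
  R(z) = 1 + z + 25/21z².

Boundary: |R(x)|=1, x<0.
x=-0.47: |R|=0.7930
R=1: x+25/21x²=0 ⇒ x=−21/25=-0.8400; min R=1−1/(4·25/21)=0.7900>−1
Confirm numerically:
  x=-0.694: |R|=0.87938 <1
  x=-0.494: |R|=0.79652 <1
  x=-0.379: |R|=0.79200 <1
  x=-1.056: |R|=1.27154 >1
  x=-0.990: |R|=1.17679 >1
  x=-0.949: |R|=1.12314 >1
Interval (-0.8400, 0).

(-0.8400, 0).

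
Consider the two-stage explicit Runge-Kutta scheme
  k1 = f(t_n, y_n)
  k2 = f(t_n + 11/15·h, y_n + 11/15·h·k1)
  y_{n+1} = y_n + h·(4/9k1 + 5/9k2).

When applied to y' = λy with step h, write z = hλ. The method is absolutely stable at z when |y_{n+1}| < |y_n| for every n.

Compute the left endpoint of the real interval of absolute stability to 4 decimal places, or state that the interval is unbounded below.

Set f=λy, z=hλ:
  k1=λy_n ⇒ h·k1=z·y_n;  k2=λ(1+11/15z)y_n ⇒ h·k2=z(1+11/15z)y_n
  y_{n+1}/y_n = 1 + 4/9z + 5/9z(1+11/15z) = 1 + z + 11/27z²
  so R(z) = 1 + z + 11/27z².

Need |R(x)|<1, x<0.
x=-0.46: |R|=0.6262
R=1: x+11/27x²=0 ⇒ x=−27/11=-2.4545; min R=1−1/(4·11/27)=0.3864>−1
Confirm numerically:
  x=-2.358: |R|=0.90725 <1
  x=-1.701: |R|=0.47779 <1
  x=-1.590: |R|=0.43997 <1
  x=-2.943: |R|=1.58566 >1
  x=-2.772: |R|=1.35851 >1
  x=-2.576: |R|=1.12746 >1
Interval (-2.4545, 0).

left endpoint -2.4545.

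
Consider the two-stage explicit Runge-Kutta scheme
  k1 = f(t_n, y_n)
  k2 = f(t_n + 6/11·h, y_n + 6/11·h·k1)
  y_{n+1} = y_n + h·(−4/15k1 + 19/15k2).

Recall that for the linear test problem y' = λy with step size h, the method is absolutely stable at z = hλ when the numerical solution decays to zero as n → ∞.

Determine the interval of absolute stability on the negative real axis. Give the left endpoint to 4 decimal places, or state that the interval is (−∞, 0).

Set f=λy, z=hλ:
  k1=λy_n ⇒ h·k1=z·y_n;  k2=λ(1+6/11z)y_n ⇒ h·k2=z(1+6/11z)y_n
  y_{n+1}/y_n = 1 − 4/15z + 19/15z(1+6/11z) = 1 + z + 38/55z²
  Hence R(z) = 1 + z + 38/55z².

Solve |R(x)|<1 on ℝ⁻.
x=-0.32: |R|=0.7507
R=1: x+38/55x²=0 ⇒ x=−55/38=-1.4474; min R=1−1/(4·38/55)=0.6382>−1
Confirm numerically:
  x=-0.977: |R|=0.68249 <1
  x=-0.705: |R|=0.63840 <1
  x=-0.680: |R|=0.63948 <1
  x=-0.616: |R|=0.64617 <1
  x=-1.719: |R|=1.32261 >1
  x=-1.678: |R|=1.26738 >1
Stable set (-1.4474, 0).

(-1.4474, 0).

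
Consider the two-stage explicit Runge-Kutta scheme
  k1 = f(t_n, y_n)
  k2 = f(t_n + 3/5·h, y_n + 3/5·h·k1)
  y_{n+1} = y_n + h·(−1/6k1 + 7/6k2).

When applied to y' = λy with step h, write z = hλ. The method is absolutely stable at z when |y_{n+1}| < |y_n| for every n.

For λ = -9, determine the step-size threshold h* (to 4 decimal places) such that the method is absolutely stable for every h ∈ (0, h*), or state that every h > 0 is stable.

On y'=λy, z=hλ:
  k1=λy_n ⇒ h·k1=z·y_n;  k2=λ(1+3/5z)y_n ⇒ h·k2=z(1+3/5z)y_n
  y_{n+1}/y_n = 1 − 1/6z + 7/6z(1+3/5z) = 1 + z + 7/10z²
  so R(z) = 1 + z + 7/10z².

Find x<0 with |R(x)|<1.
x=-0.9: |R|=0.6670
R=1: x+7/10x²=0 ⇒ x=−10/7=-1.4286; min R=1−1/(4·7/10)=0.6429>−1
Confirm numerically:
  x=-1.319: |R|=0.89883 <1
  x=-1.261: |R|=0.85208 <1
  x=-1.175: |R|=0.79144 <1
  x=-0.721: |R|=0.64289 <1
  x=-1.970: |R|=1.74663 >1
  x=-1.544: |R|=1.12476 >1
So |R|<1 on (-1.4286, 0).

(-1.4286,0); λ=-9 ⇒ h* = (10/7)/9 = 0.1587.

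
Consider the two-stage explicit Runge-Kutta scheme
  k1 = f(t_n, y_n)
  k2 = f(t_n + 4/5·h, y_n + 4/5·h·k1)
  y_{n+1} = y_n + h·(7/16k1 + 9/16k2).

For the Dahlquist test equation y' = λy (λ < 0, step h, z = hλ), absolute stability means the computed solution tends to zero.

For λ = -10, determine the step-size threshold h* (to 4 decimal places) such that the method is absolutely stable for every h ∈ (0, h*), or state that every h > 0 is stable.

(-2.2222,0); λ=-10 ⇒ h* = (20/9)/10 = 0.2222.

On y'=λy, z=hλ:
  k1=λy_n ⇒ h·k1=z·y_n;  k2=λ(1+4/5z)y_n ⇒ h·k2=z(1+4/5z)y_n
  y_{n+1}/y_n = 1 + 7/16z + 9/16z(1+4/5z) = 1 + z + 9/20z²
  R(z) = 1 + z + 9/20z².

Need |R(x)|<1, x<0.
x=-0.87: |R|=0.4706
R=1: x+9/20x²=0 ⇒ x=−20/9=-2.2222; min R=1−1/(4·9/20)=0.4444>−1
Confirm numerically:
  x=-1.944: |R|=0.75661 <1
  x=-1.849: |R|=0.68946 <1
  x=-1.290: |R|=0.45885 <1
  x=-2.820: |R|=1.75858 >1
  x=-2.688: |R|=1.56340 >1
  x=-2.536: |R|=1.35808 >1
Interval (-2.2222, 0).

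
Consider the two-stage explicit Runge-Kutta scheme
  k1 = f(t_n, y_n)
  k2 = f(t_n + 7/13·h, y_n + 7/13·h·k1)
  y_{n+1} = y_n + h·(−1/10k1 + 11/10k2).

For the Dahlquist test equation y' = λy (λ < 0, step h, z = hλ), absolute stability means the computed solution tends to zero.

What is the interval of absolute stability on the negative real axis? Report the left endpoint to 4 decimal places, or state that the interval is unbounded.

On y'=λy, z=hλ:
  k1=λy_n ⇒ h·k1=z·y_n;  k2=λ(1+7/13z)y_n ⇒ h·k2=z(1+7/13z)y_n
  y_{n+1}/y_n = 1 − 1/10z + 11/10z(1+7/13z) = 1 + z + 77/130z²
  ⇒ R(z) = 1 + z + 77/130z².

Need |R(x)|<1, x<0.
x=-0.71: |R|=0.5886
R=1: x+77/130x²=0 ⇒ x=−130/77=-1.6883; min R=1−1/(4·77/130)=0.5779>−1
Confirm numerically:
  x=-1.543: |R|=0.86720 <1
  x=-1.202: |R|=0.65377 <1
  x=-0.703: |R|=0.58972 <1
  x=-1.811: |R|=1.13160 >1
  x=-1.726: |R|=1.03853 >1
Interval (-1.6883, 0).

(-1.6883, 0).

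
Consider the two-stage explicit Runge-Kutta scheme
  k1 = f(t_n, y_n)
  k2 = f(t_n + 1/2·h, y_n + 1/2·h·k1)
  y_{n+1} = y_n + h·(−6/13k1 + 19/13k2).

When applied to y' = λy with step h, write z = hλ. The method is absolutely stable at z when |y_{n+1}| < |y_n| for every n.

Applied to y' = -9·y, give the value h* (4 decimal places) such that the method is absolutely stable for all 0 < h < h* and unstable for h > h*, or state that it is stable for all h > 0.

(-1.3684,0); λ=-9 ⇒ h* = (26/19)/9 = 0.1520.

Test eqn y'=λy, z=hλ:
  k1=λy_n ⇒ h·k1=z·y_n;  k2=λ(1+1/2z)y_n ⇒ h·k2=z(1+1/2z)y_n
  y_{n+1}/y_n = 1 − 6/13z + 19/13z(1+1/2z) = 1 + z + 19/26z²
  ⇒ R(z) = 1 + z + 19/26z².

Boundary: |R(x)|=1, x<0.
x=-1.28: |R|=0.9173
R=1: x+19/26x²=0 ⇒ x=−26/19=-1.3684; min R=1−1/(4·19/26)=0.6579>−1
Confirm numerically:
  x=-1.251: |R|=0.89265 <1
  x=-1.081: |R|=0.77295 <1
  x=-0.622: |R|=0.66072 <1
  x=-1.943: |R|=1.81584 >1
  x=-1.777: |R|=1.53057 >1
  x=-1.632: |R|=1.31435 >1
Interval (-1.3684, 0).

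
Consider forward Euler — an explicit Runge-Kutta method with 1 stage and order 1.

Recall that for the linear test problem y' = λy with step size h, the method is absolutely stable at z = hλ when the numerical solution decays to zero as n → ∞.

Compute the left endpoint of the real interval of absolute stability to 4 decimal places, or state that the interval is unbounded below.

Test eqn y'=λy, z=hλ:
  order 1, 1-stage ⇒ R(z)=1+z
  (e.g. R(-1.38)=-0.38000, |R|=0.38000)

Find x<0 with |R(x)|<1.
x=-1.38: |R|=0.3800
|R(-1.73)|=0.7300 |R(-1.15)|=0.1500 |R(-0.91)|=0.0900
Bisect:
  x_lo=-2.4920 |R|=1.4920  x_hi=-0.2807 |R|=0.7193
  mid=-1.38632 |R|=0.38632 →hi
  mid=-1.93916 |R|=0.93916 →hi
  mid=-2.21557 |R|=1.21557 →lo
  mid=-2.07736 |R|=1.07736 →lo
  mid=-2.00826 |R|=1.00826 →lo
  mid=-1.97371 |R|=0.97371 →hi
  mid=-1.99098 |R|=0.99098 →hi
  mid=-1.99962 |R|=0.99962 →hi
  mid=-2.00394 |R|=1.00394 →lo
  mid=-2.00178 |R|=1.00178 →lo
  ...
  [-2.00003,-1.99989] ⇒ x*=-2.0000
Stable set (-2.0000, 0).

left endpoint -2.0000.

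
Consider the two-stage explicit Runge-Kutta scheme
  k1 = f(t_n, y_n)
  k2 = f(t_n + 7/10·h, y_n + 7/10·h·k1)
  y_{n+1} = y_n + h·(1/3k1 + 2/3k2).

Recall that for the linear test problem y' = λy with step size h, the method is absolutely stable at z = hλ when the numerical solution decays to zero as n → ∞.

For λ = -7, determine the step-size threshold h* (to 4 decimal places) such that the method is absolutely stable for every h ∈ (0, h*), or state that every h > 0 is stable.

With y'=λy (z=hλ):
  k1=λy_n ⇒ h·k1=z·y_n;  k2=λ(1+7/10z)y_n ⇒ h·k2=z(1+7/10z)y_n
  y_{n+1}/y_n = 1 + 1/3z + 2/3z(1+7/10z) = 1 + z + 7/15z²
  ⇒ R(z) = 1 + z + 7/15z².

Find x<0 with |R(x)|<1.
x=-1.36: |R|=0.5031
R=1: x+7/15x²=0 ⇒ x=−15/7=-2.1429; min R=1−1/(4·7/15)=0.4643>−1
Confirm numerically:
  x=-1.994: |R|=0.86148 <1
  x=-1.863: |R|=0.75669 <1
  x=-1.580: |R|=0.58499 <1
  x=-2.570: |R|=1.51229 >1
  x=-2.382: |R|=1.26583 >1
Interval (-2.1429, 0).

(-2.1429,0); λ=-7 ⇒ h* = (15/7)/7 = 0.3061.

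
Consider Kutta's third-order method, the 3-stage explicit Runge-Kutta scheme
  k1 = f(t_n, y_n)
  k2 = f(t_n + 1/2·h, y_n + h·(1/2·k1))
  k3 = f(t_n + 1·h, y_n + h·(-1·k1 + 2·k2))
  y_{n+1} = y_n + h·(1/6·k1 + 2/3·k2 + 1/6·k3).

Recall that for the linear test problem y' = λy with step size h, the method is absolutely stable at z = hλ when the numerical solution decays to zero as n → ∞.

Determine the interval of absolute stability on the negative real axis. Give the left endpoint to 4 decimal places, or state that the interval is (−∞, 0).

z∈(-2.5127,0).

Set f=λy, z=hλ:
  order 3, 3-stage ⇒ R(z)=1+z+z^2/2+z^3/6
  (e.g. R(-1.45)=0.09315, |R|=0.09315)

Boundary: |R(x)|=1, x<0.
x=-1.45: |R|=0.0931
|R(-2.83)|=1.6031 |R(-1.98)|=0.3135 |R(-0.65)|=0.5155
Bisect:
  x_lo=-2.9267 |R|=1.8221  x_hi=-0.1154 |R|=0.8910
  mid=-1.52105 |R|=0.04923 →hi
  mid=-2.22389 |R|=0.58416 →hi
  mid=-2.57531 |R|=1.10588 →lo
  mid=-2.39960 |R|=0.82341 →hi
  mid=-2.48746 |R|=0.95890 →hi
  mid=-2.53139 |R|=1.03091 →lo
  mid=-2.50942 |R|=0.99455 →hi
  mid=-2.52040 |R|=1.01264 →lo
  ...
  [-2.51285,-2.51268] ⇒ x*=-2.5127
Stable set (-2.5127, 0).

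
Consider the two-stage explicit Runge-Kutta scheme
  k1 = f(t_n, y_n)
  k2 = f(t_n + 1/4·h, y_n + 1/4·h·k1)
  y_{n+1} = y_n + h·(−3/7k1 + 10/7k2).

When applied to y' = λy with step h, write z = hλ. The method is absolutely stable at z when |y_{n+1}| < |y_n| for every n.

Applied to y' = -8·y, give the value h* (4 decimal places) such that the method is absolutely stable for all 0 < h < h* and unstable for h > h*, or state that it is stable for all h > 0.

(-2.8000,0); λ=-8 ⇒ h* = (14/5)/8 = 0.3500.

With y'=λy (z=hλ):
  k1=λy_n ⇒ h·k1=z·y_n;  k2=λ(1+1/4z)y_n ⇒ h·k2=z(1+1/4z)y_n
  y_{n+1}/y_n = 1 − 3/7z + 10/7z(1+1/4z) = 1 + z + 5/14z²
  ⇒ R(z) = 1 + z + 5/14z².

Boundary: |R(x)|=1, x<0.
x=-1.56: |R|=0.3091
R=1: x+5/14x²=0 ⇒ x=−14/5=-2.8000; min R=1−1/(4·5/14)=0.3000>−1
Confirm numerically:
  x=-2.565: |R|=0.78472 <1
  x=-2.305: |R|=0.59251 <1
  x=-2.031: |R|=0.44220 <1
  x=-1.582: |R|=0.31183 <1
  x=-3.199: |R|=1.45586 >1
  x=-3.187: |R|=1.44049 >1
  x=-2.831: |R|=1.03134 >1
Interval (-2.8000, 0).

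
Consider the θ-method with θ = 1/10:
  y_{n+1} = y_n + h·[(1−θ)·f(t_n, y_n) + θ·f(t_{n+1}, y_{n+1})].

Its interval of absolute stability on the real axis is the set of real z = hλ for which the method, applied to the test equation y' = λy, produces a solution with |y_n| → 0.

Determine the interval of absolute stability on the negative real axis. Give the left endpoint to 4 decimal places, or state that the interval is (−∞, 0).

z∈(-2.5000,0).

On y'=λy, z=hλ:
  y_{n+1} = y_n + z·[9/10·y_n + 1/10·y_{n+1}] ⇒ (1 − 1/10z)y_{n+1} = (1 + 9/10z)y_n
  so R(z) = (1 + 9/10z)/(1 − 1/10z).

Need |R(x)|<1, x<0.
x=-1.45: |R|=0.2664
R=−1: 1+9/10x = −1+1/10x ⇒ -4/5x=2 ⇒ x=2/(-4/5)=-2.5000
Confirm numerically:
  x=-2.008: |R|=0.67222 <1
  x=-1.007: |R|=0.08513 <1
  x=-1.000: |R|=0.09091 <1
  x=-2.827: |R|=1.20394 >1
  x=-2.787: |R|=1.17956 >1
  x=-2.525: |R|=1.01597 >1
Interval (-2.5000, 0).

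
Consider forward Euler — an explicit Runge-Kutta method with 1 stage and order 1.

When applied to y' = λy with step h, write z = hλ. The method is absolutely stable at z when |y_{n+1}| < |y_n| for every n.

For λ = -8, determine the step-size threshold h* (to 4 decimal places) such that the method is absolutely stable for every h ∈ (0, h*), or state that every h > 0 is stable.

(-2.0000,0); λ=-8 ⇒ h* = 0.2500.

On y'=λy, z=hλ:
  order 1, 1-stage ⇒ R(z)=1+z
  (e.g. R(-0.7)=0.30000, |R|=0.30000)

Boundary: |R(x)|=1, x<0.
x=-0.7: |R|=0.3000
|R(-1.91)|=0.9100 |R(-1.67)|=0.6700 |R(-1.07)|=0.0700
Bisect:
  x_lo=-2.8254 |R|=1.8254  x_hi=-0.3203 |R|=0.6797
  mid=-1.57284 |R|=0.57284 →hi
  mid=-2.19912 |R|=1.19912 →lo
  mid=-1.88598 |R|=0.88598 →hi
  mid=-2.04255 |R|=1.04255 →lo
  mid=-1.96426 |R|=0.96426 →hi
  mid=-2.00341 |R|=1.00341 →lo
  mid=-1.98383 |R|=0.98383 →hi
  mid=-1.99362 |R|=0.99362 →hi
  ...
  [-2.00004,-1.99989] ⇒ x*=-2.0000
So |R|<1 on (-2.0000, 0).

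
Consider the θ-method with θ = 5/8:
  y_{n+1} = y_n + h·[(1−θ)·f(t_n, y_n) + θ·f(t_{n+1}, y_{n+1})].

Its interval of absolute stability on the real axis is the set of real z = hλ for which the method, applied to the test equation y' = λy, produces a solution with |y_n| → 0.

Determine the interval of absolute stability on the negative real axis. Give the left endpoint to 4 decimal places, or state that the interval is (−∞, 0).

On y'=λy, z=hλ:
  y_{n+1} = y_n + z·[3/8·y_n + 5/8·y_{n+1}] ⇒ (1 − 5/8z)y_{n+1} = (1 + 3/8z)y_n
  so R(z) = (1 + 3/8z)/(1 − 5/8z).

Solve |R(x)|<1 on ℝ⁻.
x=-1: |R|=0.3846
x=-2: |R|=0.1111
x=-10: |R|=0.3793
x=-100: |R|=0.5748
θ=5/8≥1/2 ⇒ |1+3/8x|<|1−5/8x| ∀x<0 ⇒ interval (−∞,0).

(−∞, 0) — no finite endpoint.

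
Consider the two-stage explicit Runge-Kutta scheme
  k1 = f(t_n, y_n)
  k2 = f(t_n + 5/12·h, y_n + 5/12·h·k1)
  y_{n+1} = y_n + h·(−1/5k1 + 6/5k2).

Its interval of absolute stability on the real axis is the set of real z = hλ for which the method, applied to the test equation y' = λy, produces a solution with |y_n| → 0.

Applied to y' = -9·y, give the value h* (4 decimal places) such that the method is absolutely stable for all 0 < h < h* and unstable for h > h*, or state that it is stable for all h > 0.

Set f=λy, z=hλ:
  k1=λy_n ⇒ h·k1=z·y_n;  k2=λ(1+5/12z)y_n ⇒ h·k2=z(1+5/12z)y_n
  y_{n+1}/y_n = 1 − 1/5z + 6/5z(1+5/12z) = 1 + z + 1/2z²
  so R(z) = 1 + z + 1/2z².

Solve |R(x)|<1 on ℝ⁻.
x=-1.33: |R|=0.5544
R=1: x+1/2x²=0 ⇒ x=−2=-2.0000; min R=1−1/(4·1/2)=0.5000>−1
Confirm numerically:
  x=-1.939: |R|=0.94086 <1
  x=-1.446: |R|=0.59946 <1
  x=-1.402: |R|=0.58080 <1
  x=-0.870: |R|=0.50845 <1
  x=-2.414: |R|=1.49970 >1
  x=-2.213: |R|=1.23568 >1
  x=-2.119: |R|=1.12608 >1
Interval (-2.0000, 0).

(-2.0000,0); λ=-9 ⇒ h* = (2)/9 = 0.2222.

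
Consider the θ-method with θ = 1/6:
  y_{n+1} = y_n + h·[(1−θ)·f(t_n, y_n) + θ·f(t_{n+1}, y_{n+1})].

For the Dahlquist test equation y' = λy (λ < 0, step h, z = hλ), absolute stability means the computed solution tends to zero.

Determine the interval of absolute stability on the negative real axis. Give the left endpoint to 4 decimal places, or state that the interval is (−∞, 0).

With y'=λy (z=hλ):
  y_{n+1} = y_n + z·[5/6·y_n + 1/6·y_{n+1}] ⇒ (1 − 1/6z)y_{n+1} = (1 + 5/6z)y_n
  Hence R(z) = (1 + 5/6z)/(1 − 1/6z).

Need |R(x)|<1, x<0.
x=-1.78: |R|=0.3728
R=−1: 1+5/6x = −1+1/6x ⇒ -2/3x=2 ⇒ x=2/(-2/3)=-3.0000
Confirm numerically:
  x=-2.544: |R|=0.78652 <1
  x=-2.404: |R|=0.71633 <1
  x=-2.260: |R|=0.64165 <1
  x=-1.390: |R|=0.12855 <1
  x=-3.589: |R|=1.24570 >1
  x=-3.465: |R|=1.19651 >1
So |R|<1 on (-3.0000, 0).

(-3.0000, 0).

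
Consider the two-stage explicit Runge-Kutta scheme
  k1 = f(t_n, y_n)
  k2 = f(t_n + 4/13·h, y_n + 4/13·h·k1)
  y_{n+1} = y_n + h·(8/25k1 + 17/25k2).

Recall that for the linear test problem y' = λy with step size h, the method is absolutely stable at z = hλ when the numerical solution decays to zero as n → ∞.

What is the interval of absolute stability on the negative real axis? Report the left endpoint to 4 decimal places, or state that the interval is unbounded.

z∈(-4.7794,0).

Test eqn y'=λy, z=hλ:
  k1=λy_n ⇒ h·k1=z·y_n;  k2=λ(1+4/13z)y_n ⇒ h·k2=z(1+4/13z)y_n
  y_{n+1}/y_n = 1 + 8/25z + 17/25z(1+4/13z) = 1 + z + 68/325z²
  R(z) = 1 + z + 68/325z².

Need |R(x)|<1, x<0.
x=-1.77: |R|=0.1145
R=1: x+68/325x²=0 ⇒ x=−325/68=-4.7794; min R=1−1/(4·68/325)=-0.1949>−1
Confirm numerically:
  x=-3.593: |R|=0.10810 <1
  x=-2.819: |R|=0.15629 <1
  x=-2.742: |R|=0.16889 <1
  x=-5.360: |R|=1.65112 >1
  x=-4.850: |R|=1.07163 >1
  x=-4.836: |R|=1.05726 >1
Stable set (-4.7794, 0).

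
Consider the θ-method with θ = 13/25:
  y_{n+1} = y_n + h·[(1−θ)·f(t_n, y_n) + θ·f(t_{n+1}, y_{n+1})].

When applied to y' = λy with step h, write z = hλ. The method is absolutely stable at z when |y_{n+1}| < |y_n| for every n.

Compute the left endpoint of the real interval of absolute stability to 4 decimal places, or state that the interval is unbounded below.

Test eqn y'=λy, z=hλ:
  y_{n+1} = y_n + z·[12/25·y_n + 13/25·y_{n+1}] ⇒ (1 − 13/25z)y_{n+1} = (1 + 12/25z)y_n
  Hence R(z) = (1 + 12/25z)/(1 − 13/25z).

Need |R(x)|<1, x<0.
x=-1.17: |R|=0.2726
x=-2: |R|=0.0196
x=-10: |R|=0.6129
x=-100: |R|=0.8868
θ=13/25≥1/2 ⇒ |1+12/25x|<|1−13/25x| ∀x<0 ⇒ interval (−∞,0).

unbounded; (−∞, 0).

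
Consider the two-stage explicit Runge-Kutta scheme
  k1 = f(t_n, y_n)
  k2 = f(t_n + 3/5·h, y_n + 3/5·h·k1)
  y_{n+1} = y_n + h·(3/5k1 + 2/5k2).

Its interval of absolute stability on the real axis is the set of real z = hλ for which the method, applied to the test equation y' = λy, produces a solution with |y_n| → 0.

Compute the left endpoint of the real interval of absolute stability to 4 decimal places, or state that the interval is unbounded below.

left endpoint -4.1667.

With y'=λy (z=hλ):
  k1=λy_n ⇒ h·k1=z·y_n;  k2=λ(1+3/5z)y_n ⇒ h·k2=z(1+3/5z)y_n
  y_{n+1}/y_n = 1 + 3/5z + 2/5z(1+3/5z) = 1 + z + 6/25z²
  ⇒ R(z) = 1 + z + 6/25z².

Need |R(x)|<1, x<0.
x=-1.37: |R|=0.0805
R=1: x+6/25x²=0 ⇒ x=−25/6=-4.1667; min R=1−1/(4·6/25)=-0.0417>−1
Confirm numerically:
  x=-3.648: |R|=0.54590 <1
  x=-3.006: |R|=0.16265 <1
  x=-2.730: |R|=0.05870 <1
  x=-1.695: |R|=0.00547 <1
  x=-4.433: |R|=1.28336 >1
  x=-4.215: |R|=1.04889 >1
Stable set (-4.1667, 0).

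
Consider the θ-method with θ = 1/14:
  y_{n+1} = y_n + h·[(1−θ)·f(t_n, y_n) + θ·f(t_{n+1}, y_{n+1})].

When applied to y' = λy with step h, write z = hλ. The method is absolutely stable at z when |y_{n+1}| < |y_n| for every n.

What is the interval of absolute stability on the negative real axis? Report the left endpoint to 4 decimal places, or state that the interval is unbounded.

z∈(-2.3333,0).

On y'=λy, z=hλ:
  y_{n+1} = y_n + z·[13/14·y_n + 1/14·y_{n+1}] ⇒ (1 − 1/14z)y_{n+1} = (1 + 13/14z)y_n
  so R(z) = (1 + 13/14z)/(1 − 1/14z).

Need |R(x)|<1, x<0.
x=-0.87: |R|=0.1809
R=−1: 1+13/14x = −1+1/14x ⇒ -6/7x=2 ⇒ x=2/(-6/7)=-2.3333
Confirm numerically:
  x=-2.169: |R|=0.87804 <1
  x=-1.951: |R|=0.71237 <1
  x=-1.428: |R|=0.29583 <1
  x=-2.900: |R|=1.40237 >1
  x=-2.533: |R|=1.14492 >1
Stable set (-2.3333, 0).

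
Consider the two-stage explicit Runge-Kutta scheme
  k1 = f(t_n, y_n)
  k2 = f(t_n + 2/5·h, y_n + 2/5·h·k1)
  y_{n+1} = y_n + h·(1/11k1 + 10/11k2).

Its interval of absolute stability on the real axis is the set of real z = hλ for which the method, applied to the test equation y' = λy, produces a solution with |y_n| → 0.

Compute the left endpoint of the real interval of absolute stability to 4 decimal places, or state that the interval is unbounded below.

left endpoint -2.7500.

On y'=λy, z=hλ:
  k1=λy_n ⇒ h·k1=z·y_n;  k2=λ(1+2/5z)y_n ⇒ h·k2=z(1+2/5z)y_n
  y_{n+1}/y_n = 1 + 1/11z + 10/11z(1+2/5z) = 1 + z + 4/11z²
  R(z) = 1 + z + 4/11z².

Solve |R(x)|<1 on ℝ⁻.
x=-0.3: |R|=0.7327
R=1: x+4/11x²=0 ⇒ x=−11/4=-2.7500; min R=1−1/(4·4/11)=0.3125>−1
Confirm numerically:
  x=-2.485: |R|=0.76054 <1
  x=-1.994: |R|=0.45183 <1
  x=-1.107: |R|=0.33862 <1
  x=-3.001: |R|=1.27391 >1
  x=-2.907: |R|=1.16596 >1
So |R|<1 on (-2.7500, 0).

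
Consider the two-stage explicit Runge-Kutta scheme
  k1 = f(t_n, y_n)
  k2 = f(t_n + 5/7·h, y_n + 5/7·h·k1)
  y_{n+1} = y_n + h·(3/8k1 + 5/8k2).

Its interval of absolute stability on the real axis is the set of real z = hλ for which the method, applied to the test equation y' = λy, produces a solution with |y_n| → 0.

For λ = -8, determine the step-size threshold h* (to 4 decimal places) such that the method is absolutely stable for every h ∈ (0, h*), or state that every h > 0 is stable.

(-2.2400,0); λ=-8 ⇒ h* = (56/25)/8 = 0.2800.

On y'=λy, z=hλ:
  k1=λy_n ⇒ h·k1=z·y_n;  k2=λ(1+5/7z)y_n ⇒ h·k2=z(1+5/7z)y_n
  y_{n+1}/y_n = 1 + 3/8z + 5/8z(1+5/7z) = 1 + z + 25/56z²
  Hence R(z) = 1 + z + 25/56z².

Find x<0 with |R(x)|<1.
x=-0.31: |R|=0.7329
R=1: x+25/56x²=0 ⇒ x=−56/25=-2.2400; min R=1−1/(4·25/56)=0.4400>−1
Confirm numerically:
  x=-2.070: |R|=0.84290 <1
  x=-1.540: |R|=0.51875 <1
  x=-1.352: |R|=0.46403 <1
  x=-1.301: |R|=0.45463 <1
  x=-2.815: |R|=1.72260 >1
  x=-2.752: |R|=1.62903 >1
  x=-2.335: |R|=1.09903 >1
So |R|<1 on (-2.2400, 0).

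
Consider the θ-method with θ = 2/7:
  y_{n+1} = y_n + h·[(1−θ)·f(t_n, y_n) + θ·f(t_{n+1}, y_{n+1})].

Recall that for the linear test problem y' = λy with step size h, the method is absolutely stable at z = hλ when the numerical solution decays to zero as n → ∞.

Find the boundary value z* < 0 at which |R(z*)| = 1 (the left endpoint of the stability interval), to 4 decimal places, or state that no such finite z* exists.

z* = -4.6667.

With y'=λy (z=hλ):
  y_{n+1} = y_n + z·[5/7·y_n + 2/7·y_{n+1}] ⇒ (1 − 2/7z)y_{n+1} = (1 + 5/7z)y_n
  R(z) = (1 + 5/7z)/(1 − 2/7z).

Solve |R(x)|<1 on ℝ⁻.
x=-1.18: |R|=0.1175
R=−1: 1+5/7x = −1+2/7x ⇒ -3/7x=2 ⇒ x=2/(-3/7)=-4.6667
Confirm numerically:
  x=-4.559: |R|=0.97996 <1
  x=-3.931: |R|=0.85150 <1
  x=-2.192: |R|=0.34786 <1
  x=-5.243: |R|=1.09888 >1
  x=-5.008: |R|=1.06018 >1
Stable set (-4.6667, 0).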